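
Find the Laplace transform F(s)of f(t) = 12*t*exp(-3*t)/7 12/(7*(s+3)^2)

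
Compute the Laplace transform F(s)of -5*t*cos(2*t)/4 5*(4 - s^2)/(4*(s^2 + 4)^2)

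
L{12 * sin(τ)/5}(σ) 12/(5 * (σ^2 + 1))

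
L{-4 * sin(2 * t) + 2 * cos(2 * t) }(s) 2 * s/(s^2 + 4) - 8/(s^2 + 4) 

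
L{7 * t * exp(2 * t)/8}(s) 7/(8 * (s - 2)^2)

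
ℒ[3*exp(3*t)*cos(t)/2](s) 3*(s - 3)/(2*((s - 3)^2+1))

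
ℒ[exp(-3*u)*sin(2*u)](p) 2/((p + 3)^2 + 4)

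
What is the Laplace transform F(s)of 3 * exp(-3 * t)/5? 3/(5 * (s + 3))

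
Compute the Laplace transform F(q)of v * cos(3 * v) (q^2 - 9)/(q^2 + 9)^2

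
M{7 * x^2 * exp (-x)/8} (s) 7 * gamma (s + 2)/8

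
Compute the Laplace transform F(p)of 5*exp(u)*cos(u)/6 5*(p - 1)/(6*((p - 1)^2+1))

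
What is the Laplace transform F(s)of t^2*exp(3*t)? 2/(s - 3)^3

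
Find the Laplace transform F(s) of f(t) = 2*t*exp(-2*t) 2/(s + 2) ^2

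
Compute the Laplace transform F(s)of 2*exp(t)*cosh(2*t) 2*(s - 1)/((s - 1)^2 - 4)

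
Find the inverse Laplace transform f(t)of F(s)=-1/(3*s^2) -t/3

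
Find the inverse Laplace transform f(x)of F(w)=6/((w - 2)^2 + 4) 3*exp(2*x)*sin(2*x)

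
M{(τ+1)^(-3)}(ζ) pi * (ζ - 2) * (ζ - 1)/(2 * sin(pi * ζ))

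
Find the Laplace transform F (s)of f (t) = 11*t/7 11/ (7*s^2)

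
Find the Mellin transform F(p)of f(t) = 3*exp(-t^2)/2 3*gamma(p/2)/4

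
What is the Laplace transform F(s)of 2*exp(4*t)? 2/(s - 4)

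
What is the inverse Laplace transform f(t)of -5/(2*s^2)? -5*t/2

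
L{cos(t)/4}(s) s/(4*(s^2 + 1))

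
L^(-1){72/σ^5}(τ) 3 * τ^4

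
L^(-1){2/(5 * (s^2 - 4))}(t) sinh(2 * t)/5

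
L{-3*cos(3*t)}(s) -3*s/(s^2 + 9)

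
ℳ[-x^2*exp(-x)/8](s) -gamma(s + 2)/8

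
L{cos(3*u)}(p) p/(p^2+9)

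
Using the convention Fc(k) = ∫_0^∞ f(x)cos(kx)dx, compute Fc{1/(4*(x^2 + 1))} pi*exp(-k)/8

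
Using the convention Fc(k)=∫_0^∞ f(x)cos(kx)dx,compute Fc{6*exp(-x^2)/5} 3*sqrt(pi)*exp(-k^2/4)/5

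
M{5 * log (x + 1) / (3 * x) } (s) -5 * pi * csc (pi * s) / (3 * s - 3) 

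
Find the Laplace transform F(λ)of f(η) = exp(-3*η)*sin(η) 1/((λ + 3)^2 + 1)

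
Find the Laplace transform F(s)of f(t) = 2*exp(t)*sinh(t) 2/(s*(s - 2))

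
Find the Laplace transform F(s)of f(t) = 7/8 7/(8 * s)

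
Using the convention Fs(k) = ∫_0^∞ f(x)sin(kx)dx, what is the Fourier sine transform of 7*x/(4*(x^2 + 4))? 7*pi*exp(-2*k)/8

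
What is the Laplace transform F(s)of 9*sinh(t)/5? 9/(5*(s^2 - 1))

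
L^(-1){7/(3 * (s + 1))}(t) 7 * exp(-t)/3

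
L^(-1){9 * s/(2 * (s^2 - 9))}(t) 9 * cosh(3 * t)/2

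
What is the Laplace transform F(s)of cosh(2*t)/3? s/(3*(s^2 - 4))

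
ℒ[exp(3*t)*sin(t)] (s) 1/((s - 3) ^2 + 1) 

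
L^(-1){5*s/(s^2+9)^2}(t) 5*t*sin(3*t)/6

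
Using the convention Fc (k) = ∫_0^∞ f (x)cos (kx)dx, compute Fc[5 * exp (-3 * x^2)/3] 5 * sqrt (3) * sqrt (pi) * exp (-k^2/12)/18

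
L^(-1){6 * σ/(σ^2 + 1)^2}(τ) 3 * τ * sin(τ)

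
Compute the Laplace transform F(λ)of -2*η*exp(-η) -2/(λ + 1)^2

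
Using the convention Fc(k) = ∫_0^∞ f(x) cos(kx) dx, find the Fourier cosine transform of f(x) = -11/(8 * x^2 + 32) -11 * pi * exp(-2 * k) /32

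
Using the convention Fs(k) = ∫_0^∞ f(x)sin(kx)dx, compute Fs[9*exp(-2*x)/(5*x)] 9*atan(k/2)/5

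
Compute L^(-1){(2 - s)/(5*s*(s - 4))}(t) -exp(2*t)*cosh(2*t)/5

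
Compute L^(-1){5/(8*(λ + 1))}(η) 5*exp(-η)/8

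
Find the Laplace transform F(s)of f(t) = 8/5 8/(5 * s)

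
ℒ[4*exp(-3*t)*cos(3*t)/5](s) 4*(s + 3)/(5*((s + 3)^2 + 9))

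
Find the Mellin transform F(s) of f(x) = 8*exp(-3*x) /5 8*gamma(s) /(5*3^s) 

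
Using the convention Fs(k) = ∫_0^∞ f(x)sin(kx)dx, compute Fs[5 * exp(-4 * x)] 5 * k/(k^2 + 16)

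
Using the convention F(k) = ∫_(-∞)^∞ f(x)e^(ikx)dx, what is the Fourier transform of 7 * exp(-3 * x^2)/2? 7 * sqrt(3) * sqrt(pi) * exp(-k^2/12)/6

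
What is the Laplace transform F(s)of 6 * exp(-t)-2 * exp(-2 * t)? 6/(s + 1)-2/(s + 2)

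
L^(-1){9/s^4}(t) 3*t^3/2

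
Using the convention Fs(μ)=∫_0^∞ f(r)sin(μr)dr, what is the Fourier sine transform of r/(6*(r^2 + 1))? pi*exp(-μ)/12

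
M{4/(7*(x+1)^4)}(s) 2*gamma(s)*gamma(4 - s)/21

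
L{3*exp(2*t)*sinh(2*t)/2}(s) 3/(s*(s - 4))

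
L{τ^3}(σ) 6/σ^4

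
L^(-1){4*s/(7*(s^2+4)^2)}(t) t*sin(2*t)/7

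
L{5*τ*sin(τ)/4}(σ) 5*σ/(2*(σ^2 + 1)^2)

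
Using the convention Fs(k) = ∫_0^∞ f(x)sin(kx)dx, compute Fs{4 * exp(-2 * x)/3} 4 * k/(3 * (k^2 + 4))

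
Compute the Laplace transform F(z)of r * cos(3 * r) (z^2 - 9)/(z^2 + 9)^2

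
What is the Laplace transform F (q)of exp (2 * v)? 1/ (q - 2)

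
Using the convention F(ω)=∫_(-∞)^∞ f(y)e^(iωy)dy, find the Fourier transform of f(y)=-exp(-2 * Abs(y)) -4/(ω^2+4)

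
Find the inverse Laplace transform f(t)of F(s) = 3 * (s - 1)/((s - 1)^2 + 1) 3 * exp(t) * cos(t)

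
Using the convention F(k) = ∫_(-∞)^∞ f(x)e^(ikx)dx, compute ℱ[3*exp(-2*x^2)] 3*sqrt(2)*sqrt(pi)*exp(-k^2/8)/2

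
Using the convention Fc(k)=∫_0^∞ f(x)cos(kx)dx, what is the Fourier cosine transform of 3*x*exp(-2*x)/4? 3*(4 - k^2)/(4*(k^2+4)^2)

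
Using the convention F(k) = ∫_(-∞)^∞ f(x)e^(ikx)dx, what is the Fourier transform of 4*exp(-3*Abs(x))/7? 24/(7*(k^2 + 9))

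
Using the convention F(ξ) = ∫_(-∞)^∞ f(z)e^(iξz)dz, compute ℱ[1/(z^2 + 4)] pi*exp(-2*Abs(ξ))/2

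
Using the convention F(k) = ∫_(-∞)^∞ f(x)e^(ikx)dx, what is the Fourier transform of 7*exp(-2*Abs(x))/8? 7/(2*(k^2 + 4))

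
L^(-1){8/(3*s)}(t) 8/3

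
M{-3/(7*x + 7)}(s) -3*pi*csc(pi*s)/7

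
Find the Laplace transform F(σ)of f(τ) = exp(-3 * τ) 1/(σ+3)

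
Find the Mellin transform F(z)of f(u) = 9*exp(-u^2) 9*gamma(z/2)/2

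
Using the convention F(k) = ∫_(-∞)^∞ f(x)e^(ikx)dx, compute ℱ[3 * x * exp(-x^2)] 3 * I * sqrt(pi) * k * exp(-k^2/4)/2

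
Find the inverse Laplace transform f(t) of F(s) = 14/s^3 7 * t^2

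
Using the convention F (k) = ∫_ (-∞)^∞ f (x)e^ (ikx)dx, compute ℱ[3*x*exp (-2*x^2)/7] 3*sqrt (2)*I*sqrt (pi)*k*exp (-k^2/8)/56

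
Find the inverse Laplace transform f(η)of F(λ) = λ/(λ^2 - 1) cosh(η)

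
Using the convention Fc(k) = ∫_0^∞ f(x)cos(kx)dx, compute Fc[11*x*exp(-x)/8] 11*(1 - k^2)/(8*(k^2 + 1)^2)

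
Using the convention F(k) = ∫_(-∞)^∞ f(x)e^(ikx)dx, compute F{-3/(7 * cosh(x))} -3 * pi/(7 * cosh(pi * k/2))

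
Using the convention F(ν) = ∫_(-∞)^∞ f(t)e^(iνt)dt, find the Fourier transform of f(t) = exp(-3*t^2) sqrt(3)*sqrt(pi)*exp(-ν^2/12)/3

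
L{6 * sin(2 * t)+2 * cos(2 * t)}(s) 12/(s^2+4)+2 * s/(s^2+4)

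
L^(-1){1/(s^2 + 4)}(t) sin(2*t)/2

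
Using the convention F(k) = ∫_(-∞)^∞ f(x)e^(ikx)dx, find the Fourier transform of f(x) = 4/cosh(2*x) 2*pi/cosh(pi*k/4)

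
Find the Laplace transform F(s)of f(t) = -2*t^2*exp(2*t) -4/(s - 2)^3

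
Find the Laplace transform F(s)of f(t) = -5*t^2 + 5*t 5/s^2 - 10/s^3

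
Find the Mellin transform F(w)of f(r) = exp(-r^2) gamma(w/2)/2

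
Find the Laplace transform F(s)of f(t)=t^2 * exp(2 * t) 2/(s - 2)^3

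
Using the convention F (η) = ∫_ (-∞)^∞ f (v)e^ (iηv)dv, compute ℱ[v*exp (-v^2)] I*sqrt (pi)*η*exp (-η^2/4)/2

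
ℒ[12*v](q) 12/q^2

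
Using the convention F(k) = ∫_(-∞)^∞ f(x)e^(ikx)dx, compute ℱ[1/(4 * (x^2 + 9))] pi * exp(-3 * Abs(k))/12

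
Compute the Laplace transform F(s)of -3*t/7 -3/(7*s^2)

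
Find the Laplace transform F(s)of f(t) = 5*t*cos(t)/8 5*(s^2 - 1)/(8*(s^2 + 1)^2)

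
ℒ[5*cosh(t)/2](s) 5*s/(2*(s^2 - 1))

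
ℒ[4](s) 4/s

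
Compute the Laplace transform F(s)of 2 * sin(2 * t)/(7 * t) 2 * atan(2/s)/7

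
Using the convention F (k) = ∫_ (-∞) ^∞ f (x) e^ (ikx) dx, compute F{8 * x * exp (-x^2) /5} 4 * I * sqrt (pi) * k * exp (-k^2/4) /5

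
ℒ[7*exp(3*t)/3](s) 7/(3*(s - 3))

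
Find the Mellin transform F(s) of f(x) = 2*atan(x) -pi*sec(pi*s/2) /s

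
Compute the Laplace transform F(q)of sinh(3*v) 3/(q^2 - 9)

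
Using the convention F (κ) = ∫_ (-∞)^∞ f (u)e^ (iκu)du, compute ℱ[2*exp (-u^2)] 2*sqrt (pi)*exp (-κ^2/4)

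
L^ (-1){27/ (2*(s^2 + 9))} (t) 9*sin (3*t)/2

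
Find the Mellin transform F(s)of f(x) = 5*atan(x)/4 -5*pi*sec(pi*s/2)/(8*s)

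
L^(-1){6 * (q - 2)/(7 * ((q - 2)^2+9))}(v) 6 * exp(2 * v) * cos(3 * v)/7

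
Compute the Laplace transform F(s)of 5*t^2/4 5/(2*s^3)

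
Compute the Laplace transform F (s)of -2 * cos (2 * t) -2 * s/ (s^2 + 4)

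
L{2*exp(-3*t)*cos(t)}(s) 2*(s + 3)/((s + 3)^2 + 1)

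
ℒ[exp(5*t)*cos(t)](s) (s - 5)/((s - 5)^2 + 1)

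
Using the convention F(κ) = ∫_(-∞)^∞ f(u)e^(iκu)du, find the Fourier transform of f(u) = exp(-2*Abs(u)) 4/(κ^2 + 4)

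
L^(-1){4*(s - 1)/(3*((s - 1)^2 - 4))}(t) 4*exp(t)*cosh(2*t)/3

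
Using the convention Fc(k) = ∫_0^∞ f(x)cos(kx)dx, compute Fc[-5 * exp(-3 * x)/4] -15/(4 * k^2 + 36)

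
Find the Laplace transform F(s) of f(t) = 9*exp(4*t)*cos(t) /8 9*(s - 4) /(8*((s - 4) ^2 + 1) ) 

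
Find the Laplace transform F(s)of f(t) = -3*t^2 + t s^(-2)-6/s^3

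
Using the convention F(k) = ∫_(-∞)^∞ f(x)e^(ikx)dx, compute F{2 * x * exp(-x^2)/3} I * sqrt(pi) * k * exp(-k^2/4)/3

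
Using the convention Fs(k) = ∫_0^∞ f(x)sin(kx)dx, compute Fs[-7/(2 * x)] -7 * pi/4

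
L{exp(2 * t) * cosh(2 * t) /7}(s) (s - 2) /(7 * s * (s - 4) ) 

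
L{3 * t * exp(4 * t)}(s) 3/(s - 4)^2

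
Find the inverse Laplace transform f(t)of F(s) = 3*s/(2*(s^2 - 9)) 3*cosh(3*t)/2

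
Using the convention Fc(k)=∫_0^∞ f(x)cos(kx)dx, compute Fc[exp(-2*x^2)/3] sqrt(2)*sqrt(pi)*exp(-k^2/8)/12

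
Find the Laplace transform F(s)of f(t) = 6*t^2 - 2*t 12/s^3 - 2/s^2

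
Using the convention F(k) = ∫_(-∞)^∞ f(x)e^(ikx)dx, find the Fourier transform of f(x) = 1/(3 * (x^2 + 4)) pi * exp(-2 * Abs(k))/6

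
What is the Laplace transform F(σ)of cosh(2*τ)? σ/(σ^2 - 4)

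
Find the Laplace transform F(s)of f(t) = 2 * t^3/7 12/(7 * s^4)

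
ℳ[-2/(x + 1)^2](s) 2*pi*(s - 1)/sin(pi*s)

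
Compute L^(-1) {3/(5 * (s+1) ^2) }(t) 3 * t * exp(-t) /5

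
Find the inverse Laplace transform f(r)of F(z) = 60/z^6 r^5/2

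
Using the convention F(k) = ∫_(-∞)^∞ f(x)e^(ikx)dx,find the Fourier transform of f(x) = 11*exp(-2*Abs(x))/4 11/(k^2 + 4)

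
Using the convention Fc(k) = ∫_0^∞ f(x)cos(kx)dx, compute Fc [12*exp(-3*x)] 36/(k^2 + 9)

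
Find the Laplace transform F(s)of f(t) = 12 12/s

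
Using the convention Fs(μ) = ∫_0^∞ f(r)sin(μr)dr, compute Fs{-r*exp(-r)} -2*μ/(μ^2 + 1)^2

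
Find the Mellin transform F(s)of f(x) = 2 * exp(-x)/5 2 * gamma(s)/5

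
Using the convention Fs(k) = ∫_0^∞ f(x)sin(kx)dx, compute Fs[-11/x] -11 * pi/2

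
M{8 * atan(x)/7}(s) -4 * pi * sec(pi * s/2)/(7 * s)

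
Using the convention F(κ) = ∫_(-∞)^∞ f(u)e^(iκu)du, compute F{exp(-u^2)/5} sqrt(pi) * exp(-κ^2/4)/5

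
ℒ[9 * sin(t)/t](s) 9 * atan(1/s)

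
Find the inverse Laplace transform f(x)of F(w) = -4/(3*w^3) -2*x^2/3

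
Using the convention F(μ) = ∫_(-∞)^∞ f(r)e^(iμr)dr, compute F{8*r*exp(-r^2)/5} 4*I*sqrt(pi)*μ*exp(-μ^2/4)/5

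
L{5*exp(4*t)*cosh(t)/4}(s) 5*(s - 4)/(4*((s - 4)^2 - 1))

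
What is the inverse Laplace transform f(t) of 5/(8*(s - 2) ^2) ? 5*t*exp(2*t) /8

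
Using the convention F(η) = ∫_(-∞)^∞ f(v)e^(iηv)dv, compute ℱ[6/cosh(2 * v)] 3 * pi/cosh(pi * η/4)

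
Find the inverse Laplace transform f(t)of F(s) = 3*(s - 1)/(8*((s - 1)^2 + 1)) 3*exp(t)*cos(t)/8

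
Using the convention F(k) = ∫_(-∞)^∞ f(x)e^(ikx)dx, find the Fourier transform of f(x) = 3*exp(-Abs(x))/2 3/(k^2 + 1)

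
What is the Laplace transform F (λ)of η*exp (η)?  (λ - 1)^ (-2)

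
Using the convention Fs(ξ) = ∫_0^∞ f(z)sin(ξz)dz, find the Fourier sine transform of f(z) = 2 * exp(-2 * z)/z 2 * atan(ξ/2)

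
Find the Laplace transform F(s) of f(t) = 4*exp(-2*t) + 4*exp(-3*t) 4/(s + 2) + 4/(s + 3) 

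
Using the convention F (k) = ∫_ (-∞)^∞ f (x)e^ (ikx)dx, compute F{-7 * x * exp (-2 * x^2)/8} -7 * sqrt (2) * I * sqrt (pi) * k * exp (-k^2/8)/64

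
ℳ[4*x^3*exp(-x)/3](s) 4*gamma(s+3)/3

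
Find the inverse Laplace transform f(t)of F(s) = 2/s 2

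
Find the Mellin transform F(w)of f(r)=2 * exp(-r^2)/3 gamma(w/2)/3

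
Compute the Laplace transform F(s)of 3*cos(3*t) 3*s/(s^2 + 9)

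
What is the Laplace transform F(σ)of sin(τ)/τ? atan(1/σ)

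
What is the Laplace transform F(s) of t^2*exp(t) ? 2/(s - 1) ^3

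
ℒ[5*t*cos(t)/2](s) 5*(s^2 - 1)/(2*(s^2 + 1)^2)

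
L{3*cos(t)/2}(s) 3*s/(2*(s^2+1))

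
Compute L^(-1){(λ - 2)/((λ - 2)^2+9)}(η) exp(2 * η) * cos(3 * η)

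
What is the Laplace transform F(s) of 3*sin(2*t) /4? 3/(2*(s^2 + 4) ) 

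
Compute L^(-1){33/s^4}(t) 11*t^3/2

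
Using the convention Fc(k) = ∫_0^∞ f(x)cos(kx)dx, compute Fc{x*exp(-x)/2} (1 - k^2)/(2*(k^2 + 1)^2)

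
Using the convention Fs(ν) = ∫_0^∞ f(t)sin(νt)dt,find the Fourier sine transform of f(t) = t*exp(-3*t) 6*ν/(ν^2 + 9)^2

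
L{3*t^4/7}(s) 72/(7*s^5)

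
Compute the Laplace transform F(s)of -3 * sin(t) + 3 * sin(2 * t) 6/(s^2 + 4) - 3/(s^2 + 1)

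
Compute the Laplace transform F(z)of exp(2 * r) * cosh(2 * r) (z - 2)/(z * (z - 4))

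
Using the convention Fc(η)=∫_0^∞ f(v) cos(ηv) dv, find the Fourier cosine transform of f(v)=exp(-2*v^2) sqrt(2)*sqrt(pi)*exp(-η^2/8) /4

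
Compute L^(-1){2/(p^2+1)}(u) 2*sin(u)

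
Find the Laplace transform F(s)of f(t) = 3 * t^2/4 3/(2 * s^3)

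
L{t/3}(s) 1/(3 * s^2)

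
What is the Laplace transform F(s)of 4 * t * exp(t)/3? 4/(3 * (s - 1)^2)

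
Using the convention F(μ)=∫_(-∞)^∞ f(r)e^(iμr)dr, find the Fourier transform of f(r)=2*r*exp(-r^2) I*sqrt(pi)*μ*exp(-μ^2/4)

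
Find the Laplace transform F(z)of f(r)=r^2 2/z^3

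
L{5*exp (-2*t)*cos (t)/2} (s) 5*(s + 2)/ (2*( (s + 2)^2 + 1))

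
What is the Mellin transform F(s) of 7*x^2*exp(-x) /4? 7*gamma(s+2) /4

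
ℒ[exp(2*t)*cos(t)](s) (s - 2)/((s - 2)^2 + 1)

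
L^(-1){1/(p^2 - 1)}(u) sinh(u)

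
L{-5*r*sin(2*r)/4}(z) -5*z/(z^2 + 4)^2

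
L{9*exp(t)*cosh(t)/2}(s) 9*(s - 1)/(2*s*(s - 2))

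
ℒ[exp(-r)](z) 1/(z + 1)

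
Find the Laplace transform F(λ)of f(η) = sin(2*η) 2/(λ^2+4)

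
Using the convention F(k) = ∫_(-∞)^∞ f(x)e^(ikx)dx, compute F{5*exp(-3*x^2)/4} 5*sqrt(3)*sqrt(pi)*exp(-k^2/12)/12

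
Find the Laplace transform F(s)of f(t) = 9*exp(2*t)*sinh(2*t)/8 9/(4*s*(s - 4))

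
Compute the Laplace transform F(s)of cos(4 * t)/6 s/(6 * (s^2 + 16))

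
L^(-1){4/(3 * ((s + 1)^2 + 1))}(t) 4 * exp(-t) * sin(t)/3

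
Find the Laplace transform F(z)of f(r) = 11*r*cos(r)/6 11*(z^2 - 1)/(6*(z^2 + 1)^2)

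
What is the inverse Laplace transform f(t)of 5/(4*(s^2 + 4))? 5*sin(2*t)/8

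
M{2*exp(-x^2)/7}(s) gamma(s/2)/7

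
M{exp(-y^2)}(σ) gamma(σ/2)/2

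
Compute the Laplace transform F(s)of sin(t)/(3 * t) atan(1/s)/3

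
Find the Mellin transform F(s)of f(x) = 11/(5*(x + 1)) 11*pi*csc(pi*s)/5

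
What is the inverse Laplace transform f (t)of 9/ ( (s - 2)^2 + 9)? 3*exp (2*t)*sin (3*t)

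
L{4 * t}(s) 4/s^2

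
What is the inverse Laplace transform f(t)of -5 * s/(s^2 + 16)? -5 * cos(4 * t)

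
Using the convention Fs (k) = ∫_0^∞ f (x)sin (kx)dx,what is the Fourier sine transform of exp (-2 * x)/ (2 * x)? atan (k/2)/2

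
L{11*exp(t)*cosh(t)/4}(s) 11*(s - 1)/(4*s*(s - 2))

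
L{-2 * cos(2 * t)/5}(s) -2 * s/(5 * s^2 + 20)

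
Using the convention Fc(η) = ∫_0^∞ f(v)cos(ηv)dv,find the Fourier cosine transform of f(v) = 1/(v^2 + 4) pi*exp(-2*η)/4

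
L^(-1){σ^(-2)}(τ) τ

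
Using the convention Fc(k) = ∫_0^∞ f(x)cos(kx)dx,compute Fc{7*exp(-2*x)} 14/(k^2 + 4)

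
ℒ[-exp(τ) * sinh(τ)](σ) -1/(σ * (σ - 2))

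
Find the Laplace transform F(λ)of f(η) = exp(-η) 1/(λ+1)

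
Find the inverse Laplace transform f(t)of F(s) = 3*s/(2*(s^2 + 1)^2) 3*t*sin(t)/4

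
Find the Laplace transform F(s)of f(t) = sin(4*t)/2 2/(s^2 + 16)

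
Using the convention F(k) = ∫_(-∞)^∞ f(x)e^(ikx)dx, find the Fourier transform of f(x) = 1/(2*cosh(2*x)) pi/(4*cosh(pi*k/4))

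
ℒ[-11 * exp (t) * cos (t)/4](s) 11 * (1 - s)/ (4 * ( (s - 1)^2 + 1))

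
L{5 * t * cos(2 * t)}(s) 5 * (s^2 - 4)/(s^2+4)^2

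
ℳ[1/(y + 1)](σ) pi * csc(pi * σ) 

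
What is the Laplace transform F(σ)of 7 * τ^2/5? 14/(5 * σ^3)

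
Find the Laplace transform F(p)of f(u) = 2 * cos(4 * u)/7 2 * p/(7 * (p^2 + 16))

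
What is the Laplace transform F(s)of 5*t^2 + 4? 10/s^3 + 4/s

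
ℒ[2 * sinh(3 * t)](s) 6/(s^2 - 9) 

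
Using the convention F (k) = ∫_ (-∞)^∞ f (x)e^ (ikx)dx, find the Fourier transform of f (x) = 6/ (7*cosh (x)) 6*pi/ (7*cosh (pi*k/2))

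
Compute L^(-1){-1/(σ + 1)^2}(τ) -τ * exp(-τ)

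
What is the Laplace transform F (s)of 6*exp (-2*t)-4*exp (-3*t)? 6/ (s + 2)-4/ (s + 3)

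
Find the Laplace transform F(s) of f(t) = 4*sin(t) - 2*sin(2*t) 4/(s^2 + 1) - 4/(s^2 + 4) 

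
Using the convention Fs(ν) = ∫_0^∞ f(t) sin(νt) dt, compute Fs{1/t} pi/2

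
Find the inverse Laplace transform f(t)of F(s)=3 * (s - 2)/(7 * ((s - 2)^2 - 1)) 3 * exp(2 * t) * cosh(t)/7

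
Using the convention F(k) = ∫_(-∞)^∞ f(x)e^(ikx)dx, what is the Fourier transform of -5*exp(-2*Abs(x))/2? -10/(k^2 + 4)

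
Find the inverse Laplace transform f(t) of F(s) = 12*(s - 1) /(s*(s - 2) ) 12*exp(t)*cosh(t) 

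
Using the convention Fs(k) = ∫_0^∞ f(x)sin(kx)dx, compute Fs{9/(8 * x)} 9 * pi/16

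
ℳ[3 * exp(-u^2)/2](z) 3 * gamma(z/2)/4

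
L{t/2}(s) 1/(2*s^2) 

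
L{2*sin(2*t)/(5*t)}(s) 2*atan(2/s)/5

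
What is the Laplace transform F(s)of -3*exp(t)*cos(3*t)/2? 3*(1 - s)/(2*((s - 1)^2 + 9))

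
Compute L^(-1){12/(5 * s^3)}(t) 6 * t^2/5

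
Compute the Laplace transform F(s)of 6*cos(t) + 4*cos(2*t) 6*s/(s^2 + 1) + 4*s/(s^2 + 4)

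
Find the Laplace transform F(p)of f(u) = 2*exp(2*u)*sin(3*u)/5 6/(5*((p - 2)^2 + 9))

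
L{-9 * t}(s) -9/s^2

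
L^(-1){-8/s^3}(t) -4*t^2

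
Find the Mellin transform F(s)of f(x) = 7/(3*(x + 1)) 7*pi*csc(pi*s)/3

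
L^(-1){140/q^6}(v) 7*v^5/6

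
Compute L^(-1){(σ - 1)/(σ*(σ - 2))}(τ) exp(τ)*cosh(τ)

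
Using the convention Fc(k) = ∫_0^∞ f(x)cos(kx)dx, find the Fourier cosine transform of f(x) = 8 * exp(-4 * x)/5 32/(5 * (k^2 + 16))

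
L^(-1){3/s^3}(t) 3 * t^2/2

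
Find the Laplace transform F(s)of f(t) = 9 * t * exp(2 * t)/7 9/(7 * (s - 2)^2)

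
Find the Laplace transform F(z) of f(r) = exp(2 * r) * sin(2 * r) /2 1/((z - 2) ^2 + 4) 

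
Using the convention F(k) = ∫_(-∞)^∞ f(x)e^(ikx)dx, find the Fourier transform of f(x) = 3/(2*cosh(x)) 3*pi/(2*cosh(pi*k/2))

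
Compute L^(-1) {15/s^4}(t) 5 * t^3/2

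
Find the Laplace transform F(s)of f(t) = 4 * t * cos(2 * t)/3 4 * (s^2 - 4)/(3 * (s^2 + 4)^2)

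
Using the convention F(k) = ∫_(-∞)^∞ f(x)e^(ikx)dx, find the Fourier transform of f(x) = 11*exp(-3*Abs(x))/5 66/(5*(k^2 + 9))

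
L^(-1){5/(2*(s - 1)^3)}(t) 5*t^2*exp(t)/4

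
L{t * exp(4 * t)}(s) (s - 4)^(-2)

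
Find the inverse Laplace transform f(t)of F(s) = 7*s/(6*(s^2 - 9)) 7*cosh(3*t)/6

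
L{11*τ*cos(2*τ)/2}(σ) 11*(σ^2 - 4)/(2*(σ^2 + 4)^2)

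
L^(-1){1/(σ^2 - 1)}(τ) sinh(τ)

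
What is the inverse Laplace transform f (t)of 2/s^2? 2 * t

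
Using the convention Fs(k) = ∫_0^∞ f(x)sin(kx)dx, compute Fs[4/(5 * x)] 2 * pi/5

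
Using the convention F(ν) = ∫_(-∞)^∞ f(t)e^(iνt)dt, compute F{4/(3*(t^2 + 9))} 4*pi*exp(-3*Abs(ν))/9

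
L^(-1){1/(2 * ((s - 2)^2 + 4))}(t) exp(2 * t) * sin(2 * t)/4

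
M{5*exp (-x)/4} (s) 5*gamma (s)/4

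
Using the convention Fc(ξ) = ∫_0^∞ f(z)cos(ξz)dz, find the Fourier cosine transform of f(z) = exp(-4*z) 4/(ξ^2 + 16)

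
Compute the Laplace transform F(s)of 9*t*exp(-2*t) 9/(s + 2)^2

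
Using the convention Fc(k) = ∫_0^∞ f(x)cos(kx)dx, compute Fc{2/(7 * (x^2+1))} pi * exp(-k)/7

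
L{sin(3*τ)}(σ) 3/(σ^2 + 9)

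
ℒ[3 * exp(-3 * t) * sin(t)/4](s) 3/(4 * ((s + 3)^2 + 1))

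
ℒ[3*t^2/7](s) 6/(7*s^3)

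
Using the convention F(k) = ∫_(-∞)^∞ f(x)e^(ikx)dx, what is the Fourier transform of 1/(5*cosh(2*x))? pi/(10*cosh(pi*k/4))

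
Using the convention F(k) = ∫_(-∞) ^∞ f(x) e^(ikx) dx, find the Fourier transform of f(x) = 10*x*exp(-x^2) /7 5*I*sqrt(pi)*k*exp(-k^2/4) /7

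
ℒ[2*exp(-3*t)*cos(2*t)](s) 2*(s + 3) /((s + 3) ^2 + 4) 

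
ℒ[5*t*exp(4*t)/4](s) 5/(4*(s - 4)^2)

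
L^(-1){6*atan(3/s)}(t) 6*sin(3*t)/t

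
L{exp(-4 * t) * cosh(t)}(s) (s + 4)/((s + 4)^2 - 1)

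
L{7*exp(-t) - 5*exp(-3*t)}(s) 7/(s + 1) - 5/(s + 3)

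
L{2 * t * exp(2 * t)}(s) 2/(s - 2)^2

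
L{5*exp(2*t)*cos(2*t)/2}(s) 5*(s - 2)/(2*((s - 2)^2 + 4))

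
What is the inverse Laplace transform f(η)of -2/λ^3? -η^2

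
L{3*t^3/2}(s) 9/s^4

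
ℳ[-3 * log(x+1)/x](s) 3 * pi * csc(pi * s)/(s - 1)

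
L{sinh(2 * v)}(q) 2/(q^2 - 4)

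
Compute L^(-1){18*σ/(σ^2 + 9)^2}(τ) 3*τ*sin(3*τ)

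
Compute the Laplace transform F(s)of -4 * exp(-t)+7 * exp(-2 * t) 7/(s+2)-4/(s+1)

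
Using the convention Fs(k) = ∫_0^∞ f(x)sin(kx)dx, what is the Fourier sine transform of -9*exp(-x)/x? -9*atan(k)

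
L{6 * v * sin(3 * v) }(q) 36 * q/(q^2 + 9) ^2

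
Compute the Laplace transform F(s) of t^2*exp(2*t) 2/(s - 2) ^3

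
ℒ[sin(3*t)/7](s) 3/(7*(s^2 + 9))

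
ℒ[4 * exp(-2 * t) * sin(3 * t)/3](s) 4/((s + 2)^2 + 9)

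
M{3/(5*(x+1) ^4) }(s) gamma(s)*gamma(4 - s) /10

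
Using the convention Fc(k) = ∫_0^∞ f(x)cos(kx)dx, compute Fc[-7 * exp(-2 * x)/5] -14/(5 * k^2 + 20)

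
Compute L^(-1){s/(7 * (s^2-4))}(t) cosh(2 * t)/7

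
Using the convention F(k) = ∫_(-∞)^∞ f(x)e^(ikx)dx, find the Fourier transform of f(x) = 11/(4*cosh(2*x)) 11*pi/(8*cosh(pi*k/4))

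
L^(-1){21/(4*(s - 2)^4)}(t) 7*t^3*exp(2*t)/8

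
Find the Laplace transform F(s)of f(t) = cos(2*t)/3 s/(3*(s^2 + 4))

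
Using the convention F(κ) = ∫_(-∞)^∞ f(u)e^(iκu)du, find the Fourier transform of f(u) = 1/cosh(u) pi/cosh(pi*κ/2)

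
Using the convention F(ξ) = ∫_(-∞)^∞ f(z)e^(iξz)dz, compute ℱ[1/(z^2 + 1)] pi * exp(-Abs(ξ))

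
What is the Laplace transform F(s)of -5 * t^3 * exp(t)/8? -15/(4 * (s - 1)^4)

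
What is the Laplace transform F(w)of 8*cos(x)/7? 8*w/(7*(w^2+1))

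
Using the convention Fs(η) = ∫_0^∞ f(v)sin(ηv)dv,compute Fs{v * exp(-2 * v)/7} 4 * η/(7 * (η^2+4)^2)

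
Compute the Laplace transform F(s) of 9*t 9/s^2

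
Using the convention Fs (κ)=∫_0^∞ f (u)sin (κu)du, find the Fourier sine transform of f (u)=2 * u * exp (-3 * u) 12 * κ/ (κ^2+9)^2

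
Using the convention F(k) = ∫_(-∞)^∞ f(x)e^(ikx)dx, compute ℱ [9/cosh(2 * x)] 9 * pi/(2 * cosh(pi * k/4))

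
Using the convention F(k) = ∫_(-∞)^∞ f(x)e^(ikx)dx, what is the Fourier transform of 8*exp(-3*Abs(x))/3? 16/(k^2+9)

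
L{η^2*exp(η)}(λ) 2/(λ - 1)^3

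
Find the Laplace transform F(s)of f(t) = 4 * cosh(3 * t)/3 4 * s/(3 * (s^2-9))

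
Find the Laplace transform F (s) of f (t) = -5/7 -5/ (7 * s) 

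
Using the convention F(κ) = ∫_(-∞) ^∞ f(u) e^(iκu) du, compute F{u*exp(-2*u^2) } sqrt(2)*I*sqrt(pi)*κ*exp(-κ^2/8) /8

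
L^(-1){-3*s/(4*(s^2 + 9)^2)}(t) -t*sin(3*t)/8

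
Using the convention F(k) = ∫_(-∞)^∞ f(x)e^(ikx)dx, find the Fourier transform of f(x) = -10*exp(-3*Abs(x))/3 -20/(k^2 + 9)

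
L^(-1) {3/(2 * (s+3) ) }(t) 3 * exp(-3 * t) /2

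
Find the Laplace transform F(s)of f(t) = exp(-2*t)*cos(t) (s+2)/((s+2)^2+1)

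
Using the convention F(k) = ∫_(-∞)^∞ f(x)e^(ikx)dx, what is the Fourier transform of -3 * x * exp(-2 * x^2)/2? -3 * sqrt(2) * I * sqrt(pi) * k * exp(-k^2/8)/16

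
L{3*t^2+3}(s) 6/s^3+3/s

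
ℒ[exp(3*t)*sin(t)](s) 1/((s - 3)^2+1)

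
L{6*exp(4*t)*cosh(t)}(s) 6*(s - 4)/((s - 4)^2 - 1)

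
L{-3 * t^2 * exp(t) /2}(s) -3/(s - 1) ^3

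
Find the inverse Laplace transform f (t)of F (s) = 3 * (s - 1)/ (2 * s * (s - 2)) 3 * exp (t) * cosh (t)/2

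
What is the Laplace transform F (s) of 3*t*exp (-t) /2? 3/ (2*(s+1) ^2) 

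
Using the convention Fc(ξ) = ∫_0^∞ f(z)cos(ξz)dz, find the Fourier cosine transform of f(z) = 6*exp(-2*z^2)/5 3*sqrt(2)*sqrt(pi)*exp(-ξ^2/8)/10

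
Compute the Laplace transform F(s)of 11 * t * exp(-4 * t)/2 11/(2 * (s + 4)^2)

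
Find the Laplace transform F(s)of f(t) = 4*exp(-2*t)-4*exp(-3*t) 4/(s+2)-4/(s+3)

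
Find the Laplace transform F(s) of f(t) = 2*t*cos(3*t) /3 2*(s^2 - 9) /(3*(s^2 + 9) ^2) 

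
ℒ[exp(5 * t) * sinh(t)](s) 1/((s - 5) ^2-1) 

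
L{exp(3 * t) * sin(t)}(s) 1/((s - 3)^2 + 1)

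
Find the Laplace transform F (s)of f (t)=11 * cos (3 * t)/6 11 * s/ (6 * (s^2 + 9))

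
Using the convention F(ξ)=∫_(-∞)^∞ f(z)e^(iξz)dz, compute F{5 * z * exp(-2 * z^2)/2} 5 * sqrt(2) * I * sqrt(pi) * ξ * exp(-ξ^2/8)/16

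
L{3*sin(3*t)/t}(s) 3*atan(3/s)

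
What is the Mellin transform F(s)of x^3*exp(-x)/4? gamma(s + 3)/4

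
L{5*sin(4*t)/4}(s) 5/(s^2 + 16)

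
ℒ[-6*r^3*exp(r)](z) -36/(z - 1)^4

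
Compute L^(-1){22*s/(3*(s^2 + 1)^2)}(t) 11*t*sin(t)/3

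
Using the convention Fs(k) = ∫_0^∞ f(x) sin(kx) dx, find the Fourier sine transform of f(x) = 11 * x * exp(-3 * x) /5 66 * k/(5 * (k^2 + 9) ^2) 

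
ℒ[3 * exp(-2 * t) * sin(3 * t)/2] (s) 9/(2 * ((s + 2)^2 + 9))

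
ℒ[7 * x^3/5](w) 42/ (5 * w^4)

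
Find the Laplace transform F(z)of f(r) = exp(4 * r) 1/(z - 4)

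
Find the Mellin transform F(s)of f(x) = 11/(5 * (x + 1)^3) 11 * pi * (s - 2) * (s - 1)/(10 * sin(pi * s))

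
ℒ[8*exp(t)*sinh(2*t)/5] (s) 16/(5*((s - 1)^2 - 4))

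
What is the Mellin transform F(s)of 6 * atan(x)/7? -3 * pi * sec(pi * s/2)/(7 * s)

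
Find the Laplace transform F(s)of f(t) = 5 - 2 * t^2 5/s - 4/s^3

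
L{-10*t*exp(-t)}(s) -10/(s + 1)^2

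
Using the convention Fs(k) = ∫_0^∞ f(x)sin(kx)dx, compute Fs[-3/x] -3*pi/2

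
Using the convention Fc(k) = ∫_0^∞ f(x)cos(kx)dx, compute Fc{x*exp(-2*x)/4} (4 - k^2)/(4*(k^2 + 4)^2)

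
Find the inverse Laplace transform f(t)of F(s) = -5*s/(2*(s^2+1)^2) -5*t*sin(t)/4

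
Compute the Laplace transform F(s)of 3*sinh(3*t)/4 9/(4*(s^2 - 9))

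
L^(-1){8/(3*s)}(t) 8/3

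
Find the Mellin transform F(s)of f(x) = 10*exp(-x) 10*gamma(s)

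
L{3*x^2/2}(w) 3/w^3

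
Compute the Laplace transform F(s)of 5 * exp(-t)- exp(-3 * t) 5/(s + 1)-1/(s + 3)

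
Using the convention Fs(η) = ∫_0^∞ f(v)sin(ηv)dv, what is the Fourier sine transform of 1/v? pi/2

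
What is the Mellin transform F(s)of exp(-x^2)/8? gamma(s/2)/16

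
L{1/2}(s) 1/(2*s)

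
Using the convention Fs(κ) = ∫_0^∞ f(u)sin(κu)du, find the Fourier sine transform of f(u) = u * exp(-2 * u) 4 * κ/(κ^2 + 4)^2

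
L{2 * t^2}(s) 4/s^3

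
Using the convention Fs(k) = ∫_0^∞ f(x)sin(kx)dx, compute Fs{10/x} 5*pi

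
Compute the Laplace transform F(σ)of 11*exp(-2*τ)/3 11/(3*(σ + 2))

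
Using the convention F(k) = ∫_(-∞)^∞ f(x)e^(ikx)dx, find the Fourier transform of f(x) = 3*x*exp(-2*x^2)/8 3*sqrt(2)*I*sqrt(pi)*k*exp(-k^2/8)/64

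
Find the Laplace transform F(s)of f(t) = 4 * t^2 8/s^3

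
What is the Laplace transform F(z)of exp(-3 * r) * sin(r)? 1/((z + 3)^2 + 1)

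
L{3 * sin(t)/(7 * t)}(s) 3 * atan(1/s)/7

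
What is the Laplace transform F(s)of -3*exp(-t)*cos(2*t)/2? 3*(-s - 1)/(2*((s + 1)^2 + 4))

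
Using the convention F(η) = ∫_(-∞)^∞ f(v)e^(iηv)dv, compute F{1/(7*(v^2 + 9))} pi*exp(-3*Abs(η))/21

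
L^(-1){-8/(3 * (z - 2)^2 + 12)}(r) -4 * exp(2 * r) * sin(2 * r)/3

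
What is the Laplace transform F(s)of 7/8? 7/(8*s)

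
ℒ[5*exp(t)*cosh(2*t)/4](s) 5*(s - 1)/(4*((s - 1)^2 - 4))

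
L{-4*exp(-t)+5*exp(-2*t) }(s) 5/(s+2) - 4/(s+1) 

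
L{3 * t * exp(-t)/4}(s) 3/(4 * (s + 1)^2)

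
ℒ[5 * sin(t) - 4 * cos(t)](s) 5/(s^2 + 1) - 4 * s/(s^2 + 1)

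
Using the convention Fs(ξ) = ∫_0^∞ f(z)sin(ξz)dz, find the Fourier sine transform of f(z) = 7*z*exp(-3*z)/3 14*ξ/(ξ^2 + 9)^2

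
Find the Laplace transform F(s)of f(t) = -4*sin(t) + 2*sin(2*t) 4/(s^2 + 4) - 4/(s^2 + 1)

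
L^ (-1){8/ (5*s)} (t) 8/5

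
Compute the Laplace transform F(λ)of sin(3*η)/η atan(3/λ)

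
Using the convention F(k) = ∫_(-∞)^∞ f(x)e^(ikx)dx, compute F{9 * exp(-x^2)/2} 9 * sqrt(pi) * exp(-k^2/4)/2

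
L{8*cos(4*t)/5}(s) 8*s/(5*(s^2+16))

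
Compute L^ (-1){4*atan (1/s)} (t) 4*sin (t)/t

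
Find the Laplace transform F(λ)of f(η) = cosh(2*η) λ/(λ^2 - 4)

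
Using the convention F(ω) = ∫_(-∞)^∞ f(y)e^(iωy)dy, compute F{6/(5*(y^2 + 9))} 2*pi*exp(-3*Abs(ω))/5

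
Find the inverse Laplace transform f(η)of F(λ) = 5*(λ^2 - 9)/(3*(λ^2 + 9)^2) 5*η*cos(3*η)/3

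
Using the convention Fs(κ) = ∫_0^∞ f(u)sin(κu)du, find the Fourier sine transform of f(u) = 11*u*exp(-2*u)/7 44*κ/(7*(κ^2+4)^2)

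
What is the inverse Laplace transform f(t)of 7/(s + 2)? 7*exp(-2*t)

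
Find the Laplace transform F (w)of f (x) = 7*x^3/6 7/w^4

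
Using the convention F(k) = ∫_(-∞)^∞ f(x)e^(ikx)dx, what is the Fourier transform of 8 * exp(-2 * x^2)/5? 4 * sqrt(2) * sqrt(pi) * exp(-k^2/8)/5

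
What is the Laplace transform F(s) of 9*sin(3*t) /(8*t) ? 9*atan(3/s) /8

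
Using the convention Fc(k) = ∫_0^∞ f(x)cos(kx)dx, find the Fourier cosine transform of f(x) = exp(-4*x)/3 4/(3*(k^2+16))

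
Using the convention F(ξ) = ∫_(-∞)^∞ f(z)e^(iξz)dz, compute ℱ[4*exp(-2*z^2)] 2*sqrt(2)*sqrt(pi)*exp(-ξ^2/8)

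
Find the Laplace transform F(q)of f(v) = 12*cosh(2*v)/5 12*q/(5*(q^2 - 4))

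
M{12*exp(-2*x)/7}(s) 12*gamma(s)/(7*2^s)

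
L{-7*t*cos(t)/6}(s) 7*(1 - s^2)/(6*(s^2 + 1)^2)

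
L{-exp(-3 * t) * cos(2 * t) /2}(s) (-s - 3) /(2 * ((s+3) ^2+4) ) 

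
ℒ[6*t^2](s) 12/s^3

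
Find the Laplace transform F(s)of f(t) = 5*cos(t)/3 5*s/(3*(s^2 + 1))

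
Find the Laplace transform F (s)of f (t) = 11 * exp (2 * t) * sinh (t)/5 11/ (5 * ( (s - 2)^2 - 1))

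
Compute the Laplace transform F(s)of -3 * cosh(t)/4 -3 * s/(4 * s^2 - 4)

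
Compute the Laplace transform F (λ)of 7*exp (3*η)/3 7/ (3*(λ - 3))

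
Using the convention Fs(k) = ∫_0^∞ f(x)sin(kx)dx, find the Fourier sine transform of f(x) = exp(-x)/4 k/(4*(k^2 + 1))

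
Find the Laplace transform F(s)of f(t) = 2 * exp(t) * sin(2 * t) 4/((s - 1)^2 + 4)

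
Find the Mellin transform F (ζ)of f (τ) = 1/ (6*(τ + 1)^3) pi*(ζ - 2)*(ζ - 1)/ (12*sin (pi*ζ))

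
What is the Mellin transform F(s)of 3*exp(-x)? 3*gamma(s)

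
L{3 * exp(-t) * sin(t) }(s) 3/((s+1) ^2+1) 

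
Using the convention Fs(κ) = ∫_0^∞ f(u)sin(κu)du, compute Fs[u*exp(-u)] 2*κ/(κ^2 + 1)^2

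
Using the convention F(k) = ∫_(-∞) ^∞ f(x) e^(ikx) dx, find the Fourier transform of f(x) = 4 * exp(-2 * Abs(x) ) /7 16/(7 * (k^2 + 4) ) 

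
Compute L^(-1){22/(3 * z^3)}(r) 11 * r^2/3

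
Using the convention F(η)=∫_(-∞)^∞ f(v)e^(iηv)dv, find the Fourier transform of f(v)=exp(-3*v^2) sqrt(3)*sqrt(pi)*exp(-η^2/12)/3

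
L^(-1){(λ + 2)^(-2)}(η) η * exp(-2 * η)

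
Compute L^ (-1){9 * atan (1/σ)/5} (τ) 9 * sin (τ)/ (5 * τ)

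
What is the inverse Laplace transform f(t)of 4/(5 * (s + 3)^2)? 4 * t * exp(-3 * t)/5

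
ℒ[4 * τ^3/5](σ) 24/(5 * σ^4)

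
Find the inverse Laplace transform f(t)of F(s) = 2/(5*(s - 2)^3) t^2*exp(2*t)/5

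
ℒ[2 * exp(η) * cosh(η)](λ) 2 * (λ - 1)/(λ * (λ - 2))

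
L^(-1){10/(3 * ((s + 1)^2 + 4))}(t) 5 * exp(-t) * sin(2 * t)/3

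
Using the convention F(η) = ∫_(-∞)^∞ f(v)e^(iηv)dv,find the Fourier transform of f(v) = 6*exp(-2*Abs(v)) 24/(η^2 + 4)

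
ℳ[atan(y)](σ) -pi*sec(pi*σ/2)/(2*σ)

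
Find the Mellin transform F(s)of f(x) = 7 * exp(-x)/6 7 * gamma(s)/6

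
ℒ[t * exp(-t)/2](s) 1/(2 * (s + 1)^2)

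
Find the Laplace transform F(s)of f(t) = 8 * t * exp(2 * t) 8/(s - 2)^2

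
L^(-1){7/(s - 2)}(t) 7*exp(2*t)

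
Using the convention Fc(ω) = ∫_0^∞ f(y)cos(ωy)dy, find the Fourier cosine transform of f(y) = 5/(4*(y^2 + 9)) 5*pi*exp(-3*ω)/24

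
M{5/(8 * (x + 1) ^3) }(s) 5 * pi * (s - 2) * (s - 1) /(16 * sin(pi * s) ) 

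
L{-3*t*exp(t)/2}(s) -3/(2*(s - 1)^2)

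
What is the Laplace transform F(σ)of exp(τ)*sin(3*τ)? 3/((σ - 1)^2 + 9)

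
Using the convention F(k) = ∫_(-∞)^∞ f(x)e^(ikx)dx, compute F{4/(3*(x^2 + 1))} 4*pi*exp(-Abs(k))/3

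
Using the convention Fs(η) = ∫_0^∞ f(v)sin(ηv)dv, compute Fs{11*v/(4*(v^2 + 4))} 11*pi*exp(-2*η)/8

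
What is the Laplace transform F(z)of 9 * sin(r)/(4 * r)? 9 * atan(1/z)/4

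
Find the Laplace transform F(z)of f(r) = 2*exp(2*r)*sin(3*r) 6/((z - 2)^2 + 9)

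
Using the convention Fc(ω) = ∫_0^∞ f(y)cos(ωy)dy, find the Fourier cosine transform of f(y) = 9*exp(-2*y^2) 9*sqrt(2)*sqrt(pi)*exp(-ω^2/8)/4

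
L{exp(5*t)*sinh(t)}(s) 1/((s - 5)^2 - 1)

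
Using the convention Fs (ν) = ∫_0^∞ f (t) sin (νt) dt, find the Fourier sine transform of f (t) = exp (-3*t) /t atan (ν/3) 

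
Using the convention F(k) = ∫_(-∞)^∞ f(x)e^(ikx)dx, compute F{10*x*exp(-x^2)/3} 5*I*sqrt(pi)*k*exp(-k^2/4)/3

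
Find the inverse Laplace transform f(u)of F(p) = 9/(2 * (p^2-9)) 3 * sinh(3 * u)/2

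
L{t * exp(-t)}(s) (s+1)^(-2)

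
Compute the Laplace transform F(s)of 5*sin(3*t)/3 5/(s^2 + 9)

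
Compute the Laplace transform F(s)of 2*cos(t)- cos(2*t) 2*s/(s^2 + 1)- s/(s^2 + 4)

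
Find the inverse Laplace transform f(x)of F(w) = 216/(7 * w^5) 9 * x^4/7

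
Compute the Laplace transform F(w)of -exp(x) -1/(w - 1)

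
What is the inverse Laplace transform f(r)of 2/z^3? r^2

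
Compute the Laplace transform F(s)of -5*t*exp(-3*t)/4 -5/(4*(s + 3)^2)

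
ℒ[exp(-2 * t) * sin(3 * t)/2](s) 3/(2 * ((s+2)^2+9))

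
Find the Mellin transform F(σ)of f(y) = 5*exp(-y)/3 5*gamma(σ)/3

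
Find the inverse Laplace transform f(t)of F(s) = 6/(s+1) 6 * exp(-t)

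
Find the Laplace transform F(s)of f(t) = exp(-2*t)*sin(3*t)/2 3/(2*((s + 2)^2 + 9))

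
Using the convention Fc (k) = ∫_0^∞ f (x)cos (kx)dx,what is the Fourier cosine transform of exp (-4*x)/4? 1/ (k^2 + 16)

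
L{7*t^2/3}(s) 14/(3*s^3)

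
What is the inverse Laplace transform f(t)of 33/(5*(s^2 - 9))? 11*sinh(3*t)/5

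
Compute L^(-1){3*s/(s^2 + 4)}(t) 3*cos(2*t)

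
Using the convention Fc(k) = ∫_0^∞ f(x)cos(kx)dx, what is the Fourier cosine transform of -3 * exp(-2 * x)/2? -3/(k^2 + 4)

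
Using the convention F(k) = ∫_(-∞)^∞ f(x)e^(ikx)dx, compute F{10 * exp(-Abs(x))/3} 20/(3 * (k^2 + 1))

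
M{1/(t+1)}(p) pi * csc(pi * p)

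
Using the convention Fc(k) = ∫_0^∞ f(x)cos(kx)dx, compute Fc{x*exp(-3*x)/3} (9 - k^2)/(3*(k^2 + 9)^2)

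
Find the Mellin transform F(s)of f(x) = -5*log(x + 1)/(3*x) 5*pi*csc(pi*s)/(3*(s - 1))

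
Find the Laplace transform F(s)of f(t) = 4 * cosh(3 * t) 4 * s/(s^2-9)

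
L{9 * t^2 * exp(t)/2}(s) 9/(s - 1)^3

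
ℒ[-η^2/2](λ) -1/λ^3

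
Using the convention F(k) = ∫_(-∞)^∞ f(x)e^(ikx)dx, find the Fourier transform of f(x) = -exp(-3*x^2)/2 -sqrt(3)*sqrt(pi)*exp(-k^2/12)/6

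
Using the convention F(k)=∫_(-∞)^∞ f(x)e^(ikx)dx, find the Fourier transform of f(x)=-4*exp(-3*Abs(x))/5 -24/(5*k^2 + 45)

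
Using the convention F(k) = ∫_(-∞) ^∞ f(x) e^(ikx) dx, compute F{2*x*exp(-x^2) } I*sqrt(pi)*k*exp(-k^2/4) 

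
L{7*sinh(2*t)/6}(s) 7/(3*(s^2 - 4))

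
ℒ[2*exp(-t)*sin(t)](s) 2/((s + 1)^2 + 1)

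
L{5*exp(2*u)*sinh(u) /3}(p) 5/(3*((p - 2) ^2 - 1) ) 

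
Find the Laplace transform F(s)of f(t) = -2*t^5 -240/s^6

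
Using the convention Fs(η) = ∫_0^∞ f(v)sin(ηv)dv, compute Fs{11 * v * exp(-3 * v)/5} 66 * η/(5 * (η^2+9)^2)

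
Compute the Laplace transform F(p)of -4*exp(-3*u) -4/(p + 3)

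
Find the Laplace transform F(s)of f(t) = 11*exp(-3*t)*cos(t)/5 11*(s + 3)/(5*((s + 3)^2 + 1))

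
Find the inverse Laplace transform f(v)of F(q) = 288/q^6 12 * v^5/5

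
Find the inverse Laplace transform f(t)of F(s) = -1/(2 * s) -1/2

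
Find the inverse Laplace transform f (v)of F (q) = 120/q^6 v^5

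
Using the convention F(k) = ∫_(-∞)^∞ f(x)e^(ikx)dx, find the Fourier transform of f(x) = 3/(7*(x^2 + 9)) pi*exp(-3*Abs(k))/7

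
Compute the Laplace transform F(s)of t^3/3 2/s^4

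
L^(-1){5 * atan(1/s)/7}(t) 5 * sin(t)/(7 * t)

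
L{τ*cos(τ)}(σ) (σ^2 - 1)/(σ^2 + 1)^2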